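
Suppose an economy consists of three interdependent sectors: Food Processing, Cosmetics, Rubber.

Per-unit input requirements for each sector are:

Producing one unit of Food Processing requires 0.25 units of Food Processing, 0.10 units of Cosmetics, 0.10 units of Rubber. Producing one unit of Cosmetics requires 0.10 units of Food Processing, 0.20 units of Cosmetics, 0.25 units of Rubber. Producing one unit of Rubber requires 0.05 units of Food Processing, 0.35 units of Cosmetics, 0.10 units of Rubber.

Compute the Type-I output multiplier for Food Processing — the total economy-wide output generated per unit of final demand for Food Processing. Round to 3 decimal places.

m_1 = 1.889

I − A =
  [   0.75    -0.10    -0.05]
  [  -0.10     0.80    -0.35]
  [  -0.10    -0.25     0.90]
Cofactors of I−A, C_ij = (−1)^(i+j)·(minor ij) (rows/columns in the sector order above):
  C_11 = (0.80)(0.90) − (-0.35)(-0.25) = 0.6325
  C_12 = −[(-0.10)(0.90) − (-0.35)(-0.10)] = 0.1250
  C_13 = (-0.10)(-0.25) − (0.80)(-0.10) = 0.1050
  C_21 = −[(-0.10)(0.90) − (-0.05)(-0.25)] = 0.1025
  C_22 = (0.75)(0.90) − (-0.05)(-0.10) = 0.6700
  C_23 = −[(0.75)(-0.25) − (-0.10)(-0.10)] = 0.1975
  C_31 = (-0.10)(-0.35) − (-0.05)(0.80) = 0.0750
  C_32 = −[(0.75)(-0.35) − (-0.05)(-0.10)] = 0.2675
  C_33 = (0.75)(0.80) − (-0.10)(-0.10) = 0.5900
det(I−A) = Σ_j (I−A)_1j·C_1j = (0.75)(0.6325) + (-0.10)(0.1250) + (-0.05)(0.1050) = 0.456625
adj(I−A) = Cᵀ =
  [ 0.6325   0.1025   0.0750]
  [ 0.1250   0.6700   0.2675]
  [ 0.1050   0.1975   0.5900]
(I − A)⁻¹ = adj(I−A) / det(I−A) ≈
  [   1.3852     0.2245     0.1642]
  [   0.2737     1.4673     0.5858]
  [   0.2299     0.4325     1.2921]
The output multiplier for sector j is the column-j sum of the Leontief inverse (I − A)⁻¹ = adj(I−A) / det(I−A).
Column 1 of adj(I−A): (0.6325, 0.1250, 0.1050); det(I−A) = 0.456625.
m_1 = (0.6325 + 0.1250 + 0.1050) / 0.456625 = 0.8625 / 0.456625 ≈ 1.889.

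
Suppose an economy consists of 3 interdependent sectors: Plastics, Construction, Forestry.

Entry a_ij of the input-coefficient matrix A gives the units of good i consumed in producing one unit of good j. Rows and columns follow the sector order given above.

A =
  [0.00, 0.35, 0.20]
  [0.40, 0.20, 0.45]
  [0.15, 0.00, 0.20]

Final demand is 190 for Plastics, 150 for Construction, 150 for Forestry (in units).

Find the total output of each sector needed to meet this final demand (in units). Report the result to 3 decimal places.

I − A =
  [   1.00    -0.35    -0.20]
  [  -0.40     0.80    -0.45]
  [  -0.15     0.00     0.80]
Cofactors of I−A, C_ij = (−1)^(i+j)·(minor ij) (rows/columns in the sector order above):
  C_11 = (0.80)(0.80) − (-0.45)(0.00) = 0.6400
  C_12 = −[(-0.40)(0.80) − (-0.45)(-0.15)] = 0.3875
  C_13 = (-0.40)(0.00) − (0.80)(-0.15) = 0.1200
  C_21 = −[(-0.35)(0.80) − (-0.20)(0.00)] = 0.2800
  C_22 = (1.00)(0.80) − (-0.20)(-0.15) = 0.7700
  C_23 = −[(1.00)(0.00) − (-0.35)(-0.15)] = 0.0525
  C_31 = (-0.35)(-0.45) − (-0.20)(0.80) = 0.3175
  C_32 = −[(1.00)(-0.45) − (-0.20)(-0.40)] = 0.5300
  C_33 = (1.00)(0.80) − (-0.35)(-0.40) = 0.6600
det(I−A) = Σ_j (I−A)_1j·C_1j = (1.00)(0.6400) + (-0.35)(0.3875) + (-0.20)(0.1200) = 0.480375
adj(I−A) = Cᵀ =
  [ 0.6400   0.2800   0.3175]
  [ 0.3875   0.7700   0.5300]
  [ 0.1200   0.0525   0.6600]
(I − A)⁻¹ = adj(I−A) / det(I−A) ≈
  [   1.3323     0.5829     0.6609]
  [   0.8067     1.6029     1.1033]
  [   0.2498     0.1093     1.3739]
x = (I − A)⁻¹ d = adj(I−A)·d / det(I−A), with det(I−A) = 0.480375:
  x_1 = (0.6400·190 + 0.2800·150 + 0.3175·150) / 0.480375 = 211.225 / 0.480375 ≈ 439.709
  x_2 = (0.3875·190 + 0.7700·150 + 0.5300·150) / 0.480375 = 268.625 / 0.480375 ≈ 559.199
  x_3 = (0.1200·190 + 0.0525·150 + 0.6600·150) / 0.480375 = 129.675 / 0.480375 ≈ 269.945

x_1 = 439.709, x_2 = 559.199, x_3 = 269.945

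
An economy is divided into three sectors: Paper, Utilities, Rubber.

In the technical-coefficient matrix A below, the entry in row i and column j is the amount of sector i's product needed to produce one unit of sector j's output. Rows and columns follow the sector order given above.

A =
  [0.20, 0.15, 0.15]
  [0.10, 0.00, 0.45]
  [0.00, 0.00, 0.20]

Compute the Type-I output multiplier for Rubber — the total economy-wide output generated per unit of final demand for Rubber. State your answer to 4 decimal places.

I − A =
  [   0.80    -0.15    -0.15]
  [  -0.10     1.00    -0.45]
  [   0.00     0.00     0.80]
Cofactors of I−A, C_ij = (−1)^(i+j)·(minor ij) (rows/columns in the sector order above):
  C_11 = (1.00)(0.80) − (-0.45)(0.00) = 0.8000
  C_12 = −[(-0.10)(0.80) − (-0.45)(0.00)] = 0.0800
  C_13 = (-0.10)(0.00) − (1.00)(0.00) = 0.0000
  C_21 = −[(-0.15)(0.80) − (-0.15)(0.00)] = 0.1200
  C_22 = (0.80)(0.80) − (-0.15)(0.00) = 0.6400
  C_23 = −[(0.80)(0.00) − (-0.15)(0.00)] = 0.0000
  C_31 = (-0.15)(-0.45) − (-0.15)(1.00) = 0.2175
  C_32 = −[(0.80)(-0.45) − (-0.15)(-0.10)] = 0.3750
  C_33 = (0.80)(1.00) − (-0.15)(-0.10) = 0.7850
det(I−A) = Σ_j (I−A)_1j·C_1j = (0.80)(0.8000) + (-0.15)(0.0800) + (-0.15)(0.0000) = 0.6280
adj(I−A) = Cᵀ =
  [ 0.8000   0.1200   0.2175]
  [ 0.0800   0.6400   0.3750]
  [ 0.0000   0.0000   0.7850]
(I − A)⁻¹ = adj(I−A) / det(I−A) ≈
  [   1.27389     0.19108     0.34634]
  [   0.12739     1.01911     0.59713]
  [   0.00000     0.00000     1.25000]
The output multiplier for sector j is the column-j sum of the Leontief inverse (I − A)⁻¹ = adj(I−A) / det(I−A).
Column R of adj(I−A): (0.2175, 0.3750, 0.7850); det(I−A) = 0.6280.
m_R = (0.2175 + 0.3750 + 0.7850) / 0.6280 = 1.3775 / 0.6280 ≈ 2.1935.

m_R = 2.1935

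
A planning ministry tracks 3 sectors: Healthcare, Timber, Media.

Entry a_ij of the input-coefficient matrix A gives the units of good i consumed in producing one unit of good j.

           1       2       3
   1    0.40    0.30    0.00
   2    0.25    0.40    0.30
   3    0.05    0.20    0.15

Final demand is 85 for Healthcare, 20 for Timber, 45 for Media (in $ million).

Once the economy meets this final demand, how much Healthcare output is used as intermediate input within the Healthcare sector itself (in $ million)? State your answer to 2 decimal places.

I − A =
  [   0.60    -0.30     0.00]
  [  -0.25     0.60    -0.30]
  [  -0.05    -0.20     0.85]
Cofactors of I−A, C_ij = (−1)^(i+j)·(minor ij) (rows/columns in the sector order above):
  C_11 = (0.60)(0.85) − (-0.30)(-0.20) = 0.4500
  C_12 = −[(-0.25)(0.85) − (-0.30)(-0.05)] = 0.2275
  C_13 = (-0.25)(-0.20) − (0.60)(-0.05) = 0.0800
  C_21 = −[(-0.30)(0.85) − (0.00)(-0.20)] = 0.2550
  C_22 = (0.60)(0.85) − (0.00)(-0.05) = 0.5100
  C_23 = −[(0.60)(-0.20) − (-0.30)(-0.05)] = 0.1350
  C_31 = (-0.30)(-0.30) − (0.00)(0.60) = 0.0900
  C_32 = −[(0.60)(-0.30) − (0.00)(-0.25)] = 0.1800
  C_33 = (0.60)(0.60) − (-0.30)(-0.25) = 0.2850
det(I−A) = Σ_j (I−A)_1j·C_1j = (0.60)(0.4500) + (-0.30)(0.2275) + (0.00)(0.0800) = 0.20175
adj(I−A) = Cᵀ =
  [ 0.4500   0.2550   0.0900]
  [ 0.2275   0.5100   0.1800]
  [ 0.0800   0.1350   0.2850]
(I − A)⁻¹ = adj(I−A) / det(I−A) ≈
  [   2.2305     1.2639     0.4461]
  [   1.1276     2.5279     0.8922]
  [   0.3965     0.6691     1.4126]
First solve x = (I − A)⁻¹ d = adj(I−A)·d / det(I−A); in particular x_1 = (0.4500·85 + 0.2550·20 + 0.0900·45) / 0.20175 = 47.40 / 0.20175 ≈ 234.9442.
Intermediate flow from 1 to 1: z_11 = a_11 · x_1 = 0.40 × 47.40 / 0.20175 = 18.96 / 0.20175 ≈ 93.98.

z_11 = 93.98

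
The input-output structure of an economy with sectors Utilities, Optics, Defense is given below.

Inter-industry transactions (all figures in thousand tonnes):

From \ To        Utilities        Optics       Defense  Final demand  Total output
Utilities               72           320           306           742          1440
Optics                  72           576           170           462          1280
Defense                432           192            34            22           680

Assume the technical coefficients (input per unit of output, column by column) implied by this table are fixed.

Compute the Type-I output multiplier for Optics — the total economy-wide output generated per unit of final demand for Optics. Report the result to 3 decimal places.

Technical coefficients a_ij = z_ij / X_j:
  a_11 = 72/1440 = 0.05, a_21 = 72/1440 = 0.05, a_31 = 432/1440 = 0.30
  a_12 = 320/1280 = 0.25, a_22 = 576/1280 = 0.45, a_32 = 192/1280 = 0.15
  a_13 = 306/680 = 0.45, a_23 = 170/680 = 0.25, a_33 = 34/680 = 0.05
I − A =
  [   0.95    -0.25    -0.45]
  [  -0.05     0.55    -0.25]
  [  -0.30    -0.15     0.95]
Cofactors of I−A, C_ij = (−1)^(i+j)·(minor ij) (rows/columns in the sector order above):
  C_11 = (0.55)(0.95) − (-0.25)(-0.15) = 0.4850
  C_12 = −[(-0.05)(0.95) − (-0.25)(-0.30)] = 0.1225
  C_13 = (-0.05)(-0.15) − (0.55)(-0.30) = 0.1725
  C_21 = −[(-0.25)(0.95) − (-0.45)(-0.15)] = 0.3050
  C_22 = (0.95)(0.95) − (-0.45)(-0.30) = 0.7675
  C_23 = −[(0.95)(-0.15) − (-0.25)(-0.30)] = 0.2175
  C_31 = (-0.25)(-0.25) − (-0.45)(0.55) = 0.3100
  C_32 = −[(0.95)(-0.25) − (-0.45)(-0.05)] = 0.2600
  C_33 = (0.95)(0.55) − (-0.25)(-0.05) = 0.5100
det(I−A) = Σ_j (I−A)_1j·C_1j = (0.95)(0.4850) + (-0.25)(0.1225) + (-0.45)(0.1725) = 0.3525
adj(I−A) = Cᵀ =
  [ 0.4850   0.3050   0.3100]
  [ 0.1225   0.7675   0.2600]
  [ 0.1725   0.2175   0.5100]
(I − A)⁻¹ = adj(I−A) / det(I−A) ≈
  [   1.3759     0.8652     0.8794]
  [   0.3475     2.1773     0.7376]
  [   0.4894     0.6170     1.4468]
The output multiplier for sector j is the column-j sum of the Leontief inverse (I − A)⁻¹ = adj(I−A) / det(I−A).
Column 2 of adj(I−A): (0.3050, 0.7675, 0.2175); det(I−A) = 0.3525.
m_2 = (0.3050 + 0.7675 + 0.2175) / 0.3525 = 1.29 / 0.3525 ≈ 3.660.

m_2 = 3.660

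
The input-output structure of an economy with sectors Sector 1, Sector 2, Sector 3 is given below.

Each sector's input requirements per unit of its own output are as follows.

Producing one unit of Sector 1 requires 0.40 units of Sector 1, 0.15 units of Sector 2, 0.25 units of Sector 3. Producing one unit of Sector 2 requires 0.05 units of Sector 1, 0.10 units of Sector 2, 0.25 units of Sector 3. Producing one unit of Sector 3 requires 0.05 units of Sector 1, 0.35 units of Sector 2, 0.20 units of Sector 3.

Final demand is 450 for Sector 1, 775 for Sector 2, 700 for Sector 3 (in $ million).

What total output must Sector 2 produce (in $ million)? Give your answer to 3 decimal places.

I − A =
  [   0.60    -0.05    -0.05]
  [  -0.15     0.90    -0.35]
  [  -0.25    -0.25     0.80]
Cofactors of I−A, C_ij = (−1)^(i+j)·(minor ij) (rows/columns in the sector order above):
  C_11 = (0.90)(0.80) − (-0.35)(-0.25) = 0.6325
  C_12 = −[(-0.15)(0.80) − (-0.35)(-0.25)] = 0.2075
  C_13 = (-0.15)(-0.25) − (0.90)(-0.25) = 0.2625
  C_21 = −[(-0.05)(0.80) − (-0.05)(-0.25)] = 0.0525
  C_22 = (0.60)(0.80) − (-0.05)(-0.25) = 0.4675
  C_23 = −[(0.60)(-0.25) − (-0.05)(-0.25)] = 0.1625
  C_31 = (-0.05)(-0.35) − (-0.05)(0.90) = 0.0625
  C_32 = −[(0.60)(-0.35) − (-0.05)(-0.15)] = 0.2175
  C_33 = (0.60)(0.90) − (-0.05)(-0.15) = 0.5325
det(I−A) = Σ_j (I−A)_1j·C_1j = (0.60)(0.6325) + (-0.05)(0.2075) + (-0.05)(0.2625) = 0.3560
adj(I−A) = Cᵀ =
  [ 0.6325   0.0525   0.0625]
  [ 0.2075   0.4675   0.2175]
  [ 0.2625   0.1625   0.5325]
(I − A)⁻¹ = adj(I−A) / det(I−A) ≈
  [   1.7767     0.1475     0.1756]
  [   0.5829     1.3132     0.6110]
  [   0.7374     0.4565     1.4958]
x = (I − A)⁻¹ d = adj(I−A)·d / det(I−A), with det(I−A) = 0.3560:
  x_1 = (0.6325·450 + 0.0525·775 + 0.0625·700) / 0.3560 = 369.0625 / 0.3560 ≈ 1036.692
  x_2 = (0.2075·450 + 0.4675·775 + 0.2175·700) / 0.3560 = 607.9375 / 0.3560 ≈ 1707.690
  x_3 = (0.2625·450 + 0.1625·775 + 0.5325·700) / 0.3560 = 616.8125 / 0.3560 ≈ 1732.619

x_2 = 1707.690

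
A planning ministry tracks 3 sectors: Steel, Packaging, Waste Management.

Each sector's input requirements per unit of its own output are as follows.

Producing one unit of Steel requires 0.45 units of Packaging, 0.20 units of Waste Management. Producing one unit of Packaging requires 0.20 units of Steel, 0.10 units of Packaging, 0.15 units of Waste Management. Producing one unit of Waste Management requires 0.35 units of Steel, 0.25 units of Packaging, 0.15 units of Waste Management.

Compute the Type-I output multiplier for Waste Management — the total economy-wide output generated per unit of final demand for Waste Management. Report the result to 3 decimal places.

I − A =
  [   1.00    -0.20    -0.35]
  [  -0.45     0.90    -0.25]
  [  -0.20    -0.15     0.85]
Cofactors of I−A, C_ij = (−1)^(i+j)·(minor ij) (rows/columns in the sector order above):
  C_11 = (0.90)(0.85) − (-0.25)(-0.15) = 0.7275
  C_12 = −[(-0.45)(0.85) − (-0.25)(-0.20)] = 0.4325
  C_13 = (-0.45)(-0.15) − (0.90)(-0.20) = 0.2475
  C_21 = −[(-0.20)(0.85) − (-0.35)(-0.15)] = 0.2225
  C_22 = (1.00)(0.85) − (-0.35)(-0.20) = 0.7800
  C_23 = −[(1.00)(-0.15) − (-0.20)(-0.20)] = 0.1900
  C_31 = (-0.20)(-0.25) − (-0.35)(0.90) = 0.3650
  C_32 = −[(1.00)(-0.25) − (-0.35)(-0.45)] = 0.4075
  C_33 = (1.00)(0.90) − (-0.20)(-0.45) = 0.8100
det(I−A) = Σ_j (I−A)_1j·C_1j = (1.00)(0.7275) + (-0.20)(0.4325) + (-0.35)(0.2475) = 0.554375
adj(I−A) = Cᵀ =
  [ 0.7275   0.2225   0.3650]
  [ 0.4325   0.7800   0.4075]
  [ 0.2475   0.1900   0.8100]
(I − A)⁻¹ = adj(I−A) / det(I−A) ≈
  [   1.3123     0.4014     0.6584]
  [   0.7802     1.4070     0.7351]
  [   0.4464     0.3427     1.4611]
The output multiplier for sector j is the column-j sum of the Leontief inverse (I − A)⁻¹ = adj(I−A) / det(I−A).
Column W of adj(I−A): (0.3650, 0.4075, 0.8100); det(I−A) = 0.554375.
m_W = (0.3650 + 0.4075 + 0.8100) / 0.554375 = 1.5825 / 0.554375 ≈ 2.855.

m_W = 2.855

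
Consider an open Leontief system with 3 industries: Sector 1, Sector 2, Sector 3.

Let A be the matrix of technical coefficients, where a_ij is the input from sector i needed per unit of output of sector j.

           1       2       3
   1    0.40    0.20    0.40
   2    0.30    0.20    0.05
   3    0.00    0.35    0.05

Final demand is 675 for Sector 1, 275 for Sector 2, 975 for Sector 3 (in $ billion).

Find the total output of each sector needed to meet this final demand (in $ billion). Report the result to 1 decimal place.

I − A =
  [   0.60    -0.20    -0.40]
  [  -0.30     0.80    -0.05]
  [   0.00    -0.35     0.95]
Cofactors of I−A, C_ij = (−1)^(i+j)·(minor ij) (rows/columns in the sector order above):
  C_11 = (0.80)(0.95) − (-0.05)(-0.35) = 0.7425
  C_12 = −[(-0.30)(0.95) − (-0.05)(0.00)] = 0.2850
  C_13 = (-0.30)(-0.35) − (0.80)(0.00) = 0.1050
  C_21 = −[(-0.20)(0.95) − (-0.40)(-0.35)] = 0.3300
  C_22 = (0.60)(0.95) − (-0.40)(0.00) = 0.5700
  C_23 = −[(0.60)(-0.35) − (-0.20)(0.00)] = 0.2100
  C_31 = (-0.20)(-0.05) − (-0.40)(0.80) = 0.3300
  C_32 = −[(0.60)(-0.05) − (-0.40)(-0.30)] = 0.1500
  C_33 = (0.60)(0.80) − (-0.20)(-0.30) = 0.4200
det(I−A) = Σ_j (I−A)_1j·C_1j = (0.60)(0.7425) + (-0.20)(0.2850) + (-0.40)(0.1050) = 0.3465
adj(I−A) = Cᵀ =
  [ 0.7425   0.3300   0.3300]
  [ 0.2850   0.5700   0.1500]
  [ 0.1050   0.2100   0.4200]
(I − A)⁻¹ = adj(I−A) / det(I−A) ≈
  [   2.1429     0.9524     0.9524]
  [   0.8225     1.6450     0.4329]
  [   0.3030     0.6061     1.2121]
x = (I − A)⁻¹ d = adj(I−A)·d / det(I−A), with det(I−A) = 0.3465:
  x_1 = (0.7425·675 + 0.3300·275 + 0.3300·975) / 0.3465 = 913.6875 / 0.3465 ≈ 2636.9
  x_2 = (0.2850·675 + 0.5700·275 + 0.1500·975) / 0.3465 = 495.375 / 0.3465 ≈ 1429.7
  x_3 = (0.1050·675 + 0.2100·275 + 0.4200·975) / 0.3465 = 538.125 / 0.3465 ≈ 1553.0

x_1 = 2636.9, x_2 = 1429.7, x_3 = 1553.0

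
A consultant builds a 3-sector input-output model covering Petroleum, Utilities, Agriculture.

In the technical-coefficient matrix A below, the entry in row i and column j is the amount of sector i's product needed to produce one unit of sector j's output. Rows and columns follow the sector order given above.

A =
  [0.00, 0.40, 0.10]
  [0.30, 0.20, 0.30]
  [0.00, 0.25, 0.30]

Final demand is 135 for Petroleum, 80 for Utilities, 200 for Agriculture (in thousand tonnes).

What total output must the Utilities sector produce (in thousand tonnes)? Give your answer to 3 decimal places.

x_2 = 382.084

I − A =
  [   1.00    -0.40    -0.10]
  [  -0.30     0.80    -0.30]
  [   0.00    -0.25     0.70]
Cofactors of I−A, C_ij = (−1)^(i+j)·(minor ij) (rows/columns in the sector order above):
  C_11 = (0.80)(0.70) − (-0.30)(-0.25) = 0.4850
  C_12 = −[(-0.30)(0.70) − (-0.30)(0.00)] = 0.2100
  C_13 = (-0.30)(-0.25) − (0.80)(0.00) = 0.0750
  C_21 = −[(-0.40)(0.70) − (-0.10)(-0.25)] = 0.3050
  C_22 = (1.00)(0.70) − (-0.10)(0.00) = 0.7000
  C_23 = −[(1.00)(-0.25) − (-0.40)(0.00)] = 0.2500
  C_31 = (-0.40)(-0.30) − (-0.10)(0.80) = 0.2000
  C_32 = −[(1.00)(-0.30) − (-0.10)(-0.30)] = 0.3300
  C_33 = (1.00)(0.80) − (-0.40)(-0.30) = 0.6800
det(I−A) = Σ_j (I−A)_1j·C_1j = (1.00)(0.4850) + (-0.40)(0.2100) + (-0.10)(0.0750) = 0.3935
adj(I−A) = Cᵀ =
  [ 0.4850   0.3050   0.2000]
  [ 0.2100   0.7000   0.3300]
  [ 0.0750   0.2500   0.6800]
(I − A)⁻¹ = adj(I−A) / det(I−A) ≈
  [   1.2325     0.7751     0.5083]
  [   0.5337     1.7789     0.8386]
  [   0.1906     0.6353     1.7281]
x = (I − A)⁻¹ d = adj(I−A)·d / det(I−A), with det(I−A) = 0.3935:
  x_1 = (0.4850·135 + 0.3050·80 + 0.2000·200) / 0.3935 = 129.875 / 0.3935 ≈ 330.051
  x_2 = (0.2100·135 + 0.7000·80 + 0.3300·200) / 0.3935 = 150.35 / 0.3935 ≈ 382.084
  x_3 = (0.0750·135 + 0.2500·80 + 0.6800·200) / 0.3935 = 166.125 / 0.3935 ≈ 422.173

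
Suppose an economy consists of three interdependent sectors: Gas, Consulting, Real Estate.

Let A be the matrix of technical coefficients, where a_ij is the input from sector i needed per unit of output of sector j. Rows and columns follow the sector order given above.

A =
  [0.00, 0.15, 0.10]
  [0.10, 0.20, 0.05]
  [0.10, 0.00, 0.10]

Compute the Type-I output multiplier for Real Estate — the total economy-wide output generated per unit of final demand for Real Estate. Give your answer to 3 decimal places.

m_R = 1.336

I − A =
  [   1.00    -0.15    -0.10]
  [  -0.10     0.80    -0.05]
  [  -0.10     0.00     0.90]
Cofactors of I−A, C_ij = (−1)^(i+j)·(minor ij) (rows/columns in the sector order above):
  C_11 = (0.80)(0.90) − (-0.05)(0.00) = 0.7200
  C_12 = −[(-0.10)(0.90) − (-0.05)(-0.10)] = 0.0950
  C_13 = (-0.10)(0.00) − (0.80)(-0.10) = 0.0800
  C_21 = −[(-0.15)(0.90) − (-0.10)(0.00)] = 0.1350
  C_22 = (1.00)(0.90) − (-0.10)(-0.10) = 0.8900
  C_23 = −[(1.00)(0.00) − (-0.15)(-0.10)] = 0.0150
  C_31 = (-0.15)(-0.05) − (-0.10)(0.80) = 0.0875
  C_32 = −[(1.00)(-0.05) − (-0.10)(-0.10)] = 0.0600
  C_33 = (1.00)(0.80) − (-0.15)(-0.10) = 0.7850
det(I−A) = Σ_j (I−A)_1j·C_1j = (1.00)(0.7200) + (-0.15)(0.0950) + (-0.10)(0.0800) = 0.69775
adj(I−A) = Cᵀ =
  [ 0.7200   0.1350   0.0875]
  [ 0.0950   0.8900   0.0600]
  [ 0.0800   0.0150   0.7850]
(I − A)⁻¹ = adj(I−A) / det(I−A) ≈
  [   1.0319     0.1935     0.1254]
  [   0.1362     1.2755     0.0860]
  [   0.1147     0.0215     1.1250]
The output multiplier for sector j is the column-j sum of the Leontief inverse (I − A)⁻¹ = adj(I−A) / det(I−A).
Column R of adj(I−A): (0.0875, 0.0600, 0.7850); det(I−A) = 0.69775.
m_R = (0.0875 + 0.0600 + 0.7850) / 0.69775 = 0.9325 / 0.69775 ≈ 1.336.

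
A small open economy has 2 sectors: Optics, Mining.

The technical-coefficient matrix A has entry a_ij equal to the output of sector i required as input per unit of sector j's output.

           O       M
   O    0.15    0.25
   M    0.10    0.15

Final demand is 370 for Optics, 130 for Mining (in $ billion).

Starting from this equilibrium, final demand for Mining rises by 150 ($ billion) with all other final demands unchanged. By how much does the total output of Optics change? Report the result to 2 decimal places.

I − A =
  [   0.85    -0.25]
  [  -0.10     0.85]
det(I−A) = (0.85)(0.85) − (-0.25)(-0.10) = 0.6975
adj(I−A) = [[0.85, 0.25], [0.10, 0.85]]
(I − A)⁻¹ = adj(I−A) / det(I−A) ≈
  [   1.2186     0.3584]
  [   0.1434     1.2186]
Δx = (I − A)⁻¹ Δd with Δd having +150 in the Mining component and 0 elsewhere.
So Δx_O = L_OM · (+150), where L_OM = adj(I−A)_OM / det(I−A) = 0.25 / 0.6975.
Δx_O = 0.25 × (+150) / 0.6975 = 37.50 / 0.6975 ≈ 53.76.

Δx_O = 53.76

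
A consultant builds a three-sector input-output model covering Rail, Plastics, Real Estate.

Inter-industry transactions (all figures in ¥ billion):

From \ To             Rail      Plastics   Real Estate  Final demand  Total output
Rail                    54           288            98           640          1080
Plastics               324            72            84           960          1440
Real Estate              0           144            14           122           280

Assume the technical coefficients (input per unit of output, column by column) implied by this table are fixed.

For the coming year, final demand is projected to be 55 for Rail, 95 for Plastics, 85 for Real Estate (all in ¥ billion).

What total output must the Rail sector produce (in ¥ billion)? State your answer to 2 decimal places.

x_1 = 134.92

Technical coefficients a_ij = z_ij / X_j:
  a_11 = 54/1080 = 0.05, a_21 = 324/1080 = 0.30, a_31 = 0/1080 = 0.00
  a_12 = 288/1440 = 0.20, a_22 = 72/1440 = 0.05, a_32 = 144/1440 = 0.10
  a_13 = 98/280 = 0.35, a_23 = 84/280 = 0.30, a_33 = 14/280 = 0.05
I − A =
  [   0.95    -0.20    -0.35]
  [  -0.30     0.95    -0.30]
  [   0.00    -0.10     0.95]
Cofactors of I−A, C_ij = (−1)^(i+j)·(minor ij) (rows/columns in the sector order above):
  C_11 = (0.95)(0.95) − (-0.30)(-0.10) = 0.8725
  C_12 = −[(-0.30)(0.95) − (-0.30)(0.00)] = 0.2850
  C_13 = (-0.30)(-0.10) − (0.95)(0.00) = 0.0300
  C_21 = −[(-0.20)(0.95) − (-0.35)(-0.10)] = 0.2250
  C_22 = (0.95)(0.95) − (-0.35)(0.00) = 0.9025
  C_23 = −[(0.95)(-0.10) − (-0.20)(0.00)] = 0.0950
  C_31 = (-0.20)(-0.30) − (-0.35)(0.95) = 0.3925
  C_32 = −[(0.95)(-0.30) − (-0.35)(-0.30)] = 0.3900
  C_33 = (0.95)(0.95) − (-0.20)(-0.30) = 0.8425
det(I−A) = Σ_j (I−A)_1j·C_1j = (0.95)(0.8725) + (-0.20)(0.2850) + (-0.35)(0.0300) = 0.761375
adj(I−A) = Cᵀ =
  [ 0.8725   0.2250   0.3925]
  [ 0.2850   0.9025   0.3900]
  [ 0.0300   0.0950   0.8425]
(I − A)⁻¹ = adj(I−A) / det(I−A) ≈
  [   1.1460     0.2955     0.5155]
  [   0.3743     1.1854     0.5122]
  [   0.0394     0.1248     1.1066]
x = (I − A)⁻¹ d = adj(I−A)·d / det(I−A), with det(I−A) = 0.761375:
  x_1 = (0.8725·55 + 0.2250·95 + 0.3925·85) / 0.761375 = 102.725 / 0.761375 ≈ 134.92
  x_2 = (0.2850·55 + 0.9025·95 + 0.3900·85) / 0.761375 = 134.5625 / 0.761375 ≈ 176.74
  x_3 = (0.0300·55 + 0.0950·95 + 0.8425·85) / 0.761375 = 82.2875 / 0.761375 ≈ 108.08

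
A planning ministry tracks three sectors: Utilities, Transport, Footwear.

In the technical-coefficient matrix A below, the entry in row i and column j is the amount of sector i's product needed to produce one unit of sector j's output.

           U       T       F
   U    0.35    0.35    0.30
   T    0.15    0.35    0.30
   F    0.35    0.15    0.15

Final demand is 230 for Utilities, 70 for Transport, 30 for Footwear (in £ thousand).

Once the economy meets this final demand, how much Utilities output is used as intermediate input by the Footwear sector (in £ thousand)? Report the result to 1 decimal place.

I − A =
  [   0.65    -0.35    -0.30]
  [  -0.15     0.65    -0.30]
  [  -0.35    -0.15     0.85]
Cofactors of I−A, C_ij = (−1)^(i+j)·(minor ij) (rows/columns in the sector order above):
  C_11 = (0.65)(0.85) − (-0.30)(-0.15) = 0.5075
  C_12 = −[(-0.15)(0.85) − (-0.30)(-0.35)] = 0.2325
  C_13 = (-0.15)(-0.15) − (0.65)(-0.35) = 0.2500
  C_21 = −[(-0.35)(0.85) − (-0.30)(-0.15)] = 0.3425
  C_22 = (0.65)(0.85) − (-0.30)(-0.35) = 0.4475
  C_23 = −[(0.65)(-0.15) − (-0.35)(-0.35)] = 0.2200
  C_31 = (-0.35)(-0.30) − (-0.30)(0.65) = 0.3000
  C_32 = −[(0.65)(-0.30) − (-0.30)(-0.15)] = 0.2400
  C_33 = (0.65)(0.65) − (-0.35)(-0.15) = 0.3700
det(I−A) = Σ_j (I−A)_1j·C_1j = (0.65)(0.5075) + (-0.35)(0.2325) + (-0.30)(0.2500) = 0.1735
adj(I−A) = Cᵀ =
  [ 0.5075   0.3425   0.3000]
  [ 0.2325   0.4475   0.2400]
  [ 0.2500   0.2200   0.3700]
(I − A)⁻¹ = adj(I−A) / det(I−A) ≈
  [   2.9251     1.9741     1.7291]
  [   1.3401     2.5793     1.3833]
  [   1.4409     1.2680     2.1326]
First solve x = (I − A)⁻¹ d = adj(I−A)·d / det(I−A); in particular x_F = (0.2500·230 + 0.2200·70 + 0.3700·30) / 0.1735 = 84.00 / 0.1735 ≈ 484.150.
Intermediate flow from U to F: z_UF = a_UF · x_F = 0.30 × 84.00 / 0.1735 = 25.20 / 0.1735 ≈ 145.2.

z_UF = 145.2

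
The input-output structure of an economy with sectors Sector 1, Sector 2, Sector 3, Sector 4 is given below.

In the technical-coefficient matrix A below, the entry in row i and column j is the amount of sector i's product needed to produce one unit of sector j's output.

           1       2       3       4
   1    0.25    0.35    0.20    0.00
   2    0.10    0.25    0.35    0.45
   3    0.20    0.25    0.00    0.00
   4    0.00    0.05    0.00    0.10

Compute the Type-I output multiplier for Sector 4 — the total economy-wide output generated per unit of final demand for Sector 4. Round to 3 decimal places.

I − A =
  [   0.75    -0.35    -0.20     0.00]
  [  -0.10     0.75    -0.35    -0.45]
  [  -0.20    -0.25     1.00     0.00]
  [   0.00    -0.05     0.00     0.90]
Compute the cofactors C_ij = (−1)^(i+j)·(3×3 minor ij) of I−A; the adjugate is their transpose:
adj(I−A) = Cᵀ =
  [ 0.573750   0.360000   0.240750   0.180000]
  [ 0.153000   0.639000   0.254250   0.319500]
  [ 0.153000   0.231750   0.457875   0.115875]
  [ 0.008500   0.035500   0.014125   0.402375]
det(I−A) = Σ_j (I−A)_1j·C_1j = (0.75)(0.573750) + (-0.35)(0.153000) + (-0.20)(0.153000) + (0.00)(0.008500) = 0.3461625
(I − A)⁻¹ = adj(I−A) / det(I−A) ≈
  [   1.6575     1.0400     0.6955     0.5200]
  [   0.4420     1.8460     0.7345     0.9230]
  [   0.4420     0.6695     1.3227     0.3347]
  [   0.0246     0.1026     0.0408     1.1624]
The output multiplier for sector j is the column-j sum of the Leontief inverse (I − A)⁻¹ = adj(I−A) / det(I−A).
Column 4 of adj(I−A): (0.180000, 0.319500, 0.115875, 0.402375); det(I−A) = 0.3461625.
m_4 = (0.180000 + 0.319500 + 0.115875 + 0.402375) / 0.3461625 = 1.01775 / 0.3461625 ≈ 2.940.

m_4 = 2.940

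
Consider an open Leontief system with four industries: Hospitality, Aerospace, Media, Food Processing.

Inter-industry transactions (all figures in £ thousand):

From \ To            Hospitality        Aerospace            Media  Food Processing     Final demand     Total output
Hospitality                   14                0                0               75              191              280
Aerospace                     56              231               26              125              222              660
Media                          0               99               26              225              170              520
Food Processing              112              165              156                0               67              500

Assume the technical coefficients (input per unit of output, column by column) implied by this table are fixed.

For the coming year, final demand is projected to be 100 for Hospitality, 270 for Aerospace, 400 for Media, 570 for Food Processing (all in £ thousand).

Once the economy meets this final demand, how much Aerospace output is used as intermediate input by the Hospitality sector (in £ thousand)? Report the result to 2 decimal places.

z_AH = 63.73

Technical coefficients a_ij = z_ij / X_j:
  a_HH = 14/280 = 0.05, a_AH = 56/280 = 0.20, a_MH = 0/280 = 0.00, a_FH = 112/280 = 0.40
  a_HA = 0/660 = 0.00, a_AA = 231/660 = 0.35, a_MA = 99/660 = 0.15, a_FA = 165/660 = 0.25
  a_HM = 0/520 = 0.00, a_AM = 26/520 = 0.05, a_MM = 26/520 = 0.05, a_FM = 156/520 = 0.30
  a_HF = 75/500 = 0.15, a_AF = 125/500 = 0.25, a_MF = 225/500 = 0.45, a_FF = 0/500 = 0.00
I − A =
  [   0.95     0.00     0.00    -0.15]
  [  -0.20     0.65    -0.05    -0.25]
  [   0.00    -0.15     0.95    -0.45]
  [  -0.40    -0.25    -0.30     1.00]
Compute the cofactors C_ij = (−1)^(i+j)·(3×3 minor ij) of I−A; the adjugate is their transpose:
adj(I−A) = Cᵀ =
  [ 0.446000   0.042375   0.031125   0.091500]
  [ 0.267000   0.717250   0.124750   0.275500]
  [ 0.184500   0.240375   0.511625   0.318000]
  [ 0.300500   0.268375   0.197125   0.579500]
det(I−A) = Σ_j (I−A)_1j·C_1j = (0.95)(0.446000) + (0.00)(0.267000) + (0.00)(0.184500) + (-0.15)(0.300500) = 0.378625
(I − A)⁻¹ = adj(I−A) / det(I−A) ≈
  [   1.1779     0.1119     0.0822     0.2417]
  [   0.7052     1.8944     0.3295     0.7276]
  [   0.4873     0.6349     1.3513     0.8399]
  [   0.7937     0.7088     0.5206     1.5305]
First solve x = (I − A)⁻¹ d = adj(I−A)·d / det(I−A); in particular x_H = (0.446000·100 + 0.042375·270 + 0.031125·400 + 0.091500·570) / 0.378625 = 120.64625 / 0.378625 ≈ 318.6431.
Intermediate flow from A to H: z_AH = a_AH · x_H = 0.20 × 120.64625 / 0.378625 = 24.12925 / 0.378625 ≈ 63.73.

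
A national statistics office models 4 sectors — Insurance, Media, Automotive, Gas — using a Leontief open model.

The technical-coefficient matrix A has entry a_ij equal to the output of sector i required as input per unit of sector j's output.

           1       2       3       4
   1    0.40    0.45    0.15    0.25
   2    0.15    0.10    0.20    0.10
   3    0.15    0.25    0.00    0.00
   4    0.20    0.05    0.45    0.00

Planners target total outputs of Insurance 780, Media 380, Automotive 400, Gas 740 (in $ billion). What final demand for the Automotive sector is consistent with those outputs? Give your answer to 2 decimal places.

d_3 = 188.00

I − A =
  [   0.60    -0.45    -0.15    -0.25]
  [  -0.15     0.90    -0.20    -0.10]
  [  -0.15    -0.25     1.00     0.00]
  [  -0.20    -0.05    -0.45     1.00]
d = (I − A) x:
  d_1 = (+0.60)·780 + (-0.45)·380 + (-0.15)·400 + (-0.25)·740 = 52.00
  d_2 = (-0.15)·780 + (+0.90)·380 + (-0.20)·400 + (-0.10)·740 = 71.00
  d_3 = (-0.15)·780 + (-0.25)·380 + (+1.00)·400 + (+0.00)·740 = 188.00
  d_4 = (-0.20)·780 + (-0.05)·380 + (-0.45)·400 + (+1.00)·740 = 385.00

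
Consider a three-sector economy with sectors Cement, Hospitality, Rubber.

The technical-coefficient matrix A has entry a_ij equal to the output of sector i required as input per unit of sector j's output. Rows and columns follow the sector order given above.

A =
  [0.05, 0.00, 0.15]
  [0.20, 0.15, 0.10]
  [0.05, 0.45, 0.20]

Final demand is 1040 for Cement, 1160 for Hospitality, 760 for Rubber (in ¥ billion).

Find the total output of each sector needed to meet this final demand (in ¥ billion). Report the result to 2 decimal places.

x_C = 1432.35, x_H = 1953.29, x_R = 2138.25

I − A =
  [   0.95     0.00    -0.15]
  [  -0.20     0.85    -0.10]
  [  -0.05    -0.45     0.80]
Cofactors of I−A, C_ij = (−1)^(i+j)·(minor ij) (rows/columns in the sector order above):
  C_11 = (0.85)(0.80) − (-0.10)(-0.45) = 0.6350
  C_12 = −[(-0.20)(0.80) − (-0.10)(-0.05)] = 0.1650
  C_13 = (-0.20)(-0.45) − (0.85)(-0.05) = 0.1325
  C_21 = −[(0.00)(0.80) − (-0.15)(-0.45)] = 0.0675
  C_22 = (0.95)(0.80) − (-0.15)(-0.05) = 0.7525
  C_23 = −[(0.95)(-0.45) − (0.00)(-0.05)] = 0.4275
  C_31 = (0.00)(-0.10) − (-0.15)(0.85) = 0.1275
  C_32 = −[(0.95)(-0.10) − (-0.15)(-0.20)] = 0.1250
  C_33 = (0.95)(0.85) − (0.00)(-0.20) = 0.8075
det(I−A) = Σ_j (I−A)_1j·C_1j = (0.95)(0.6350) + (0.00)(0.1650) + (-0.15)(0.1325) = 0.583375
adj(I−A) = Cᵀ =
  [ 0.6350   0.0675   0.1275]
  [ 0.1650   0.7525   0.1250]
  [ 0.1325   0.4275   0.8075]
(I − A)⁻¹ = adj(I−A) / det(I−A) ≈
  [   1.0885     0.1157     0.2186]
  [   0.2828     1.2899     0.2143]
  [   0.2271     0.7328     1.3842]
x = (I − A)⁻¹ d = adj(I−A)·d / det(I−A), with det(I−A) = 0.583375:
  x_C = (0.6350·1040 + 0.0675·1160 + 0.1275·760) / 0.583375 = 835.60 / 0.583375 ≈ 1432.35
  x_H = (0.1650·1040 + 0.7525·1160 + 0.1250·760) / 0.583375 = 1139.50 / 0.583375 ≈ 1953.29
  x_R = (0.1325·1040 + 0.4275·1160 + 0.8075·760) / 0.583375 = 1247.40 / 0.583375 ≈ 2138.25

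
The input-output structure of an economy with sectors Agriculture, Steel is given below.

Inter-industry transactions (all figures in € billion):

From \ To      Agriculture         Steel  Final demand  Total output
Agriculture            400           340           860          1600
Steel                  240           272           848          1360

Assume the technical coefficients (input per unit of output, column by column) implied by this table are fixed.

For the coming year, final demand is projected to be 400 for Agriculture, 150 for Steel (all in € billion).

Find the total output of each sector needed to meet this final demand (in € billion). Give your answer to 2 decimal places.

Technical coefficients a_ij = z_ij / X_j:
  a_AA = 400/1600 = 0.25, a_SA = 240/1600 = 0.15
  a_AS = 340/1360 = 0.25, a_SS = 272/1360 = 0.20
I − A =
  [   0.75    -0.25]
  [  -0.15     0.80]
det(I−A) = (0.75)(0.80) − (-0.25)(-0.15) = 0.5625
adj(I−A) = [[0.80, 0.25], [0.15, 0.75]]
(I − A)⁻¹ = adj(I−A) / det(I−A) ≈
  [   1.4222     0.4444]
  [   0.2667     1.3333]
x = (I − A)⁻¹ d = adj(I−A)·d / det(I−A), with det(I−A) = 0.5625:
  x_A = (0.80·400 + 0.25·150) / 0.5625 = 357.50 / 0.5625 ≈ 635.56
  x_S = (0.15·400 + 0.75·150) / 0.5625 = 172.50 / 0.5625 ≈ 306.67

x_A = 635.56, x_S = 306.67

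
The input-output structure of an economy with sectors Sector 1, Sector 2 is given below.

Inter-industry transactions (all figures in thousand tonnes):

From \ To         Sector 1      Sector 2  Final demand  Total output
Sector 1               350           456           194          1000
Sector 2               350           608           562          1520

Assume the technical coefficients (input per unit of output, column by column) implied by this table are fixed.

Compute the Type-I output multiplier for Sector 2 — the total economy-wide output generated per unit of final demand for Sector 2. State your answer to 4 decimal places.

m_2 = 3.3333

Technical coefficients a_ij = z_ij / X_j:
  a_11 = 350/1000 = 0.35, a_21 = 350/1000 = 0.35
  a_12 = 456/1520 = 0.30, a_22 = 608/1520 = 0.40
I − A =
  [   0.65    -0.30]
  [  -0.35     0.60]
det(I−A) = (0.65)(0.60) − (-0.30)(-0.35) = 0.2850
adj(I−A) = [[0.60, 0.30], [0.35, 0.65]]
(I − A)⁻¹ = adj(I−A) / det(I−A) ≈
  [   2.10526     1.05263]
  [   1.22807     2.28070]
The output multiplier for sector j is the column-j sum of the Leontief inverse (I − A)⁻¹ = adj(I−A) / det(I−A).
Column 2 of adj(I−A): (0.30, 0.65); det(I−A) = 0.2850.
m_2 = (0.30 + 0.65) / 0.2850 = 0.95 / 0.2850 ≈ 3.3333.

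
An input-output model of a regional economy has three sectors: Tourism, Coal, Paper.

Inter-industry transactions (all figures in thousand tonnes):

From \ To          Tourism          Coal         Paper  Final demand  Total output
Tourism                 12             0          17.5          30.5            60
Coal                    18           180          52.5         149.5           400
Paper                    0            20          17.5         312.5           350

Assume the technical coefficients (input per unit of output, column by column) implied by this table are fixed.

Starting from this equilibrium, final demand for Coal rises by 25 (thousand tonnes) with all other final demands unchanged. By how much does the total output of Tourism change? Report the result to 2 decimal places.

Δx_1 = 0.15

Technical coefficients a_ij = z_ij / X_j:
  a_11 = 12/60 = 0.20, a_21 = 18/60 = 0.30, a_31 = 0/60 = 0.00
  a_12 = 0/400 = 0.00, a_22 = 180/400 = 0.45, a_32 = 20/400 = 0.05
  a_13 = 17.5/350 = 0.05, a_23 = 52.5/350 = 0.15, a_33 = 17.5/350 = 0.05
I − A =
  [   0.80     0.00    -0.05]
  [  -0.30     0.55    -0.15]
  [   0.00    -0.05     0.95]
Cofactors of I−A, C_ij = (−1)^(i+j)·(minor ij) (rows/columns in the sector order above):
  C_11 = (0.55)(0.95) − (-0.15)(-0.05) = 0.5150
  C_12 = −[(-0.30)(0.95) − (-0.15)(0.00)] = 0.2850
  C_13 = (-0.30)(-0.05) − (0.55)(0.00) = 0.0150
  C_21 = −[(0.00)(0.95) − (-0.05)(-0.05)] = 0.0025
  C_22 = (0.80)(0.95) − (-0.05)(0.00) = 0.7600
  C_23 = −[(0.80)(-0.05) − (0.00)(0.00)] = 0.0400
  C_31 = (0.00)(-0.15) − (-0.05)(0.55) = 0.0275
  C_32 = −[(0.80)(-0.15) − (-0.05)(-0.30)] = 0.1350
  C_33 = (0.80)(0.55) − (0.00)(-0.30) = 0.4400
det(I−A) = Σ_j (I−A)_1j·C_1j = (0.80)(0.5150) + (0.00)(0.2850) + (-0.05)(0.0150) = 0.41125
adj(I−A) = Cᵀ =
  [ 0.5150   0.0025   0.0275]
  [ 0.2850   0.7600   0.1350]
  [ 0.0150   0.0400   0.4400]
(I − A)⁻¹ = adj(I−A) / det(I−A) ≈
  [   1.2523     0.0061     0.0669]
  [   0.6930     1.8480     0.3283]
  [   0.0365     0.0973     1.0699]
Δx = (I − A)⁻¹ Δd with Δd having +25 in the Coal component and 0 elsewhere.
So Δx_1 = L_12 · (+25), where L_12 = adj(I−A)_12 / det(I−A) = 0.0025 / 0.41125.
Δx_1 = 0.0025 × (+25) / 0.41125 = 0.0625 / 0.41125 ≈ 0.15.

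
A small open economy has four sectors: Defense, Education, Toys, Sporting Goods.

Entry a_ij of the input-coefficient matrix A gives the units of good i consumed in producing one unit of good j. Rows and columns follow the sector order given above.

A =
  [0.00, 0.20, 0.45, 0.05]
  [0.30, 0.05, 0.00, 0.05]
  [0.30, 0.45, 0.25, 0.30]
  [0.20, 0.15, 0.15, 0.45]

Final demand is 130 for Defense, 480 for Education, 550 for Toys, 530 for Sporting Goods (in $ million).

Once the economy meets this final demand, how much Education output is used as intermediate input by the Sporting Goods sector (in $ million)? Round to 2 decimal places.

z_24 = 158.57

I − A =
  [   1.00    -0.20    -0.45    -0.05]
  [  -0.30     0.95     0.00    -0.05]
  [  -0.30    -0.45     0.75    -0.30]
  [  -0.20    -0.15    -0.15     0.55]
Compute the cofactors C_ij = (−1)^(i+j)·(3×3 minor ij) of I−A; the adjugate is their transpose:
adj(I−A) = Cᵀ =
  [ 0.340125   0.214125   0.240375   0.181500]
  [ 0.120000   0.256500   0.088500   0.082500]
  [ 0.303750   0.335250   0.468250   0.313500]
  [ 0.239250   0.239250   0.239250   0.478500]
det(I−A) = Σ_j (I−A)_1j·C_1j = (1.00)(0.340125) + (-0.20)(0.120000) + (-0.45)(0.303750) + (-0.05)(0.239250) = 0.167475
(I − A)⁻¹ = adj(I−A) / det(I−A) ≈
  [   2.0309     1.2785     1.4353     1.0837]
  [   0.7165     1.5316     0.5284     0.4926]
  [   1.8137     2.0018     2.7959     1.8719]
  [   1.4286     1.4286     1.4286     2.8571]
First solve x = (I − A)⁻¹ d = adj(I−A)·d / det(I−A); in particular x_4 = (0.239250·130 + 0.239250·480 + 0.239250·550 + 0.478500·530) / 0.167475 = 531.135 / 0.167475 ≈ 3171.4286.
Intermediate flow from 2 to 4: z_24 = a_24 · x_4 = 0.05 × 531.135 / 0.167475 = 26.55675 / 0.167475 ≈ 158.57.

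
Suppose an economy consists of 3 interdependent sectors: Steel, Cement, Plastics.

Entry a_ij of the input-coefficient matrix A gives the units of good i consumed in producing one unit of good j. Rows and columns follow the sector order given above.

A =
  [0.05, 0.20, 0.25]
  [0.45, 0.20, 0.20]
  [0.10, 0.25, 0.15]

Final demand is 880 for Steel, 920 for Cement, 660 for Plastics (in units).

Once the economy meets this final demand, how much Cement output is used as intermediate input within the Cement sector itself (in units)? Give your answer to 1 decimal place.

I − A =
  [   0.95    -0.20    -0.25]
  [  -0.45     0.80    -0.20]
  [  -0.10    -0.25     0.85]
Cofactors of I−A, C_ij = (−1)^(i+j)·(minor ij) (rows/columns in the sector order above):
  C_11 = (0.80)(0.85) − (-0.20)(-0.25) = 0.6300
  C_12 = −[(-0.45)(0.85) − (-0.20)(-0.10)] = 0.4025
  C_13 = (-0.45)(-0.25) − (0.80)(-0.10) = 0.1925
  C_21 = −[(-0.20)(0.85) − (-0.25)(-0.25)] = 0.2325
  C_22 = (0.95)(0.85) − (-0.25)(-0.10) = 0.7825
  C_23 = −[(0.95)(-0.25) − (-0.20)(-0.10)] = 0.2575
  C_31 = (-0.20)(-0.20) − (-0.25)(0.80) = 0.2400
  C_32 = −[(0.95)(-0.20) − (-0.25)(-0.45)] = 0.3025
  C_33 = (0.95)(0.80) − (-0.20)(-0.45) = 0.6700
det(I−A) = Σ_j (I−A)_1j·C_1j = (0.95)(0.6300) + (-0.20)(0.4025) + (-0.25)(0.1925) = 0.469875
adj(I−A) = Cᵀ =
  [ 0.6300   0.2325   0.2400]
  [ 0.4025   0.7825   0.3025]
  [ 0.1925   0.2575   0.6700]
(I − A)⁻¹ = adj(I−A) / det(I−A) ≈
  [   1.3408     0.4948     0.5108]
  [   0.8566     1.6653     0.6438]
  [   0.4097     0.5480     1.4259]
First solve x = (I − A)⁻¹ d = adj(I−A)·d / det(I−A); in particular x_C = (0.4025·880 + 0.7825·920 + 0.3025·660) / 0.469875 = 1273.75 / 0.469875 ≈ 2710.827.
Intermediate flow from C to C: z_CC = a_CC · x_C = 0.20 × 1273.75 / 0.469875 = 254.75 / 0.469875 ≈ 542.2.

z_CC = 542.2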